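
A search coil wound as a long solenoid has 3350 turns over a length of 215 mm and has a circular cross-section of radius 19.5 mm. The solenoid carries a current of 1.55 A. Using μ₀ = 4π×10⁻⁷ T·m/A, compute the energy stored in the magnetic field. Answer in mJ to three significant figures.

U ≈ 94.1 mJ

A = πr² = π(1.950×10^-2 m)² = 1.1946×10^-3 m².
L = μ₀N²A/ℓ = (4π×10⁻⁷)(3350)²(1.1946×10^-3)/(0.215) = 7.836×10^-2 H.
U = ½LI² = ½(7.836×10^-2)(1.55)² = 9.413×10^-2 J.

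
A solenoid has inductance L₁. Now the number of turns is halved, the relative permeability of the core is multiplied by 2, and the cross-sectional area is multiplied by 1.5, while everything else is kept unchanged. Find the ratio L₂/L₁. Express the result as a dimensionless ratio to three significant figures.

For a solenoid, L ∝ μᵣN²A/ℓ.
L₂/L₁ = (0.5)^2 × (2) × (1.5) = 0.750.

L₂/L₁ = 0.750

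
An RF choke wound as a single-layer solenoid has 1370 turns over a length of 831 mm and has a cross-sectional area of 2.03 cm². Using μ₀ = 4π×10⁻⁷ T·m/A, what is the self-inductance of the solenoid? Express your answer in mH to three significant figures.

L ≈ 0.576 mH

A = 2.03 cm² = 2.030×10^-4 m².
For a long solenoid, L = μ₀N²A/ℓ.
L = (4π×10⁻⁷)(1370)²(2.030×10^-4)/(0.831 m) = 5.762×10^-4 H.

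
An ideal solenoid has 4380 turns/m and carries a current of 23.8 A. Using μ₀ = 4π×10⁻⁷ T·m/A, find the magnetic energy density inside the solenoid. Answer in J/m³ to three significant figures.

B = μ₀nI = (4π×10⁻⁷)(4.380×10^3)(23.8) = 0.131 T.
u = B²/(2μ₀) = (0.131)²/(2×4π×10⁻⁷) = 6.828×10^3 J/m³.

u ≈ 6830 J/m³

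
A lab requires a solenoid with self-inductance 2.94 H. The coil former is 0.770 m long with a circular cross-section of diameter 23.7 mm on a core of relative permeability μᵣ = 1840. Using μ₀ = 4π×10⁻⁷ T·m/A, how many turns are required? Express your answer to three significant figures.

A = π(d/2)² = π(1.185×10^-2 m)² = 4.412×10^-4 m².
From L = μ₀μᵣN²A/ℓ, N = √(Lℓ / (μ₀μᵣA)).
N = √[(2.94)(0.77) / ((4π×10⁻⁷)(1840)×4.412×10^-4)] = √(2.219×10^6) ≈ 1489.7.

N ≈ 1490 turns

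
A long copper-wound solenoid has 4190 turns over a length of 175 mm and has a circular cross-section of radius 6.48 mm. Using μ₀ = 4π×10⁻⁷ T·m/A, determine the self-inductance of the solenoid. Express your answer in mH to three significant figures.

L ≈ 16.6 mH

A = πr² = π(6.480×10^-3 m)² = 1.319×10^-4 m².
For a long solenoid, L = μ₀N²A/ℓ.
L = (4π×10⁻⁷)(4190)²(1.319×10^-4)/(0.175 m) = 1.663×10^-2 H.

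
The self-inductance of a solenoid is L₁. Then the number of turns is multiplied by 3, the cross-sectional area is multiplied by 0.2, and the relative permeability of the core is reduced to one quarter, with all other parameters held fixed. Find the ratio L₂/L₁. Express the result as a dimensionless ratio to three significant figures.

L₂/L₁ = 0.450

For a solenoid, L ∝ μᵣN²A/ℓ.
L₂/L₁ = (3)^2 × (0.2) × (0.25) = 0.450.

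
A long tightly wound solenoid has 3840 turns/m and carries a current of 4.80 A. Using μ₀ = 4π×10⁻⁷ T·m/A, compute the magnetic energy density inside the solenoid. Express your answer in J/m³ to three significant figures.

u ≈ 213 J/m³

B = μ₀nI = (4π×10⁻⁷)(3.840×10^3)(4.80) = 2.316×10^-2 T.
u = B²/(2μ₀) = (2.316×10^-2)²/(2×4π×10⁻⁷) = 213.46 J/m³.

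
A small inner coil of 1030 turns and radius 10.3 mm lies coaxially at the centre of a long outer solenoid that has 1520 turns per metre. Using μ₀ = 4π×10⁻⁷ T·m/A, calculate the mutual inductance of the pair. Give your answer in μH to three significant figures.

The outer solenoid produces a uniform field B₁ = μ₀n₁I₁ across the inner coil,
so the flux linkage is N₂Φ = N₂B₁A₂ = μ₀n₁N₂A₂·I₁, giving M = μ₀n₁N₂A₂.
A₂ = πr² = π(1.030×10^-2 m)² = 3.333×10^-4 m².
M = (4π×10⁻⁷)(1520)(1030)(3.333×10^-4) = 6.557×10^-4 H.

M ≈ 656 μH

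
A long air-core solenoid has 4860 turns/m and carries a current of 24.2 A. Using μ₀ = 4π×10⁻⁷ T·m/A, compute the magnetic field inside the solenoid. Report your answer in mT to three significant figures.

B ≈ 148 mT

Inside a long solenoid, B = μ₀nI.
B = (4π×10⁻⁷)(4.860×10^3 m⁻¹)(24.2 A) = 0.1478 T.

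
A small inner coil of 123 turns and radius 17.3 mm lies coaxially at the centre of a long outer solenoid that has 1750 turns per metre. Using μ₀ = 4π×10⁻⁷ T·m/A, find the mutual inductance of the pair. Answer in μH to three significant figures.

The outer solenoid produces a uniform field B₁ = μ₀n₁I₁ across the inner coil,
so the flux linkage is N₂Φ = N₂B₁A₂ = μ₀n₁N₂A₂·I₁, giving M = μ₀n₁N₂A₂.
A₂ = πr² = π(1.730×10^-2 m)² = 9.402×10^-4 m².
M = (4π×10⁻⁷)(1750)(123)(9.402×10^-4) = 2.543×10^-4 H.

M ≈ 254 μH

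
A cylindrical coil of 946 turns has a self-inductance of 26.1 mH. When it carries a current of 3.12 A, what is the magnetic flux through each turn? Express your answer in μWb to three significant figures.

From L = NΦ_B/I, the flux per turn is Φ_B = LI/N.
Φ_B = (2.610×10^-2 H)(3.12 A)/946 = 8.608×10^-5 Wb.

Φ_B ≈ 86.1 μWb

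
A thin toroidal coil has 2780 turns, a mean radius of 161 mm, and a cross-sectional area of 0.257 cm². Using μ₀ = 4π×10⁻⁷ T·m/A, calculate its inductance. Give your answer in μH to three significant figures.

L ≈ 247 μH

For a thin toroid, L = μ₀N²A/(2πR).
L = (4π×10⁻⁷)(2780)²(2.570×10^-5) / (2π×0.161 m) = 2.467×10^-4 H.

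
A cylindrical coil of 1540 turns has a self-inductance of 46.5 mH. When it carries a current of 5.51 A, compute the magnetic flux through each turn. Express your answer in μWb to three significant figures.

Φ_B ≈ 166 μWb

From L = NΦ_B/I, the flux per turn is Φ_B = LI/N.
Φ_B = (4.650×10^-2 H)(5.51 A)/1540 = 1.664×10^-4 Wb.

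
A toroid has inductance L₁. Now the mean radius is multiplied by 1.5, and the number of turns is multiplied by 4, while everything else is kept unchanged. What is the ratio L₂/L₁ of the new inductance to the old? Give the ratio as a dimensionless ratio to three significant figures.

L₂/L₁ = 10.7

For a toroid, L ∝ μᵣN²A/R.
L₂/L₁ = (1.5)^-1 × (4)^2 = 10.7.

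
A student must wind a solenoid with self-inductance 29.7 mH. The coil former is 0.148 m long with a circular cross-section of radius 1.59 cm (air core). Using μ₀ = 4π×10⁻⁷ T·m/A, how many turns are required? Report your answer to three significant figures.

A = πr² = π(1.590×10^-2 m)² = 7.942×10^-4 m².
From L = μ₀N²A/ℓ, N = √(Lℓ / (μ₀A)).
N = √[(2.970×10^-2)(0.148) / ((4π×10⁻⁷)×7.942×10^-4)] = √(4.404×10^6) ≈ 2098.6.

N ≈ 2100 turns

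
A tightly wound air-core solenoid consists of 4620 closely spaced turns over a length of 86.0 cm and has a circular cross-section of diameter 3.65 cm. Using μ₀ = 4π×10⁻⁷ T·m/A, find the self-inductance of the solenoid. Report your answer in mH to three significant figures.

L ≈ 32.6 mH

A = π(d/2)² = π(1.825×10^-2 m)² = 1.046×10^-3 m².
For a long solenoid, L = μ₀N²A/ℓ.
L = (4π×10⁻⁷)(4620)²(1.046×10^-3)/(0.86 m) = 3.263×10^-2 H.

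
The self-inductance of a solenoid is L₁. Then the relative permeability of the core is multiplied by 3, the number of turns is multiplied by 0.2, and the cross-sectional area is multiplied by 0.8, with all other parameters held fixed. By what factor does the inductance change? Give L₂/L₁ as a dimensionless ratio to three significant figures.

L₂/L₁ = 0.0960

For a solenoid, L ∝ μᵣN²A/ℓ.
L₂/L₁ = (3) × (0.2)^2 × (0.8) = 0.0960.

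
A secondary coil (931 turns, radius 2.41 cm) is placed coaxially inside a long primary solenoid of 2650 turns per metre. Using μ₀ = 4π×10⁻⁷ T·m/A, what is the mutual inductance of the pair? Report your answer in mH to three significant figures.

The outer solenoid produces a uniform field B₁ = μ₀n₁I₁ across the inner coil,
so the flux linkage is N₂Φ = N₂B₁A₂ = μ₀n₁N₂A₂·I₁, giving M = μ₀n₁N₂A₂.
A₂ = πr² = π(2.410×10^-2 m)² = 1.8247×10^-3 m².
M = (4π×10⁻⁷)(2650)(931)(1.8247×10^-3) = 5.657×10^-3 H.

M ≈ 5.66 mH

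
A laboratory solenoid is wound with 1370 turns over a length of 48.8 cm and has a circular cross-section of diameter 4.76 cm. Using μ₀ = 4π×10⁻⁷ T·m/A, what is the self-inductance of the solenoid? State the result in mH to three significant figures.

A = π(d/2)² = π(2.380×10^-2 m)² = 1.780×10^-3 m².
For a long solenoid, L = μ₀N²A/ℓ.
L = (4π×10⁻⁷)(1370)²(1.780×10^-3)/(0.488 m) = 8.601×10^-3 H.

L ≈ 8.60 mH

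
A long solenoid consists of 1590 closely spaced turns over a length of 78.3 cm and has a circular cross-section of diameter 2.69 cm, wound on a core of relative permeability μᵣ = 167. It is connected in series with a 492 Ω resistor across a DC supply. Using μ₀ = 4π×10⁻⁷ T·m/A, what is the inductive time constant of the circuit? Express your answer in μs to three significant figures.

τ ≈ 783 μs

A = π(d/2)² = π(1.345×10^-2 m)² = 5.683×10^-4 m².
L = μ₀μᵣN²A/ℓ = (4π×10⁻⁷)(167)(1590)²(5.683×10^-4)/(0.783) = 0.3851 H.
τ = L/R = (0.3851)/(492) = 7.827×10^-4 s.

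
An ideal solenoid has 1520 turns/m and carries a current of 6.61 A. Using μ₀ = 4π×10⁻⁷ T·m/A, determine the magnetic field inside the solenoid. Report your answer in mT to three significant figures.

Inside a long solenoid, B = μ₀nI.
B = (4π×10⁻⁷)(1.520×10^3 m⁻¹)(6.61 A) = 1.263×10^-2 T.

B ≈ 12.6 mT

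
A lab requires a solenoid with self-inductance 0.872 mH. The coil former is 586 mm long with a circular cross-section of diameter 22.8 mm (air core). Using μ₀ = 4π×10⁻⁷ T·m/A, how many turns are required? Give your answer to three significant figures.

A = π(d/2)² = π(1.140×10^-2 m)² = 4.083×10^-4 m².
From L = μ₀N²A/ℓ, N = √(Lℓ / (μ₀A)).
N = √[(8.720×10^-4)(0.586) / ((4π×10⁻⁷)×4.083×10^-4)] = √(9.960×10^5) ≈ 998.0.

N ≈ 998 turns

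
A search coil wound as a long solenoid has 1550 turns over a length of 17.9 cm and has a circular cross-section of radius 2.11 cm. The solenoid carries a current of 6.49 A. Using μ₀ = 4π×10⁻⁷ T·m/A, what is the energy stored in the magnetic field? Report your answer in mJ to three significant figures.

U ≈ 497 mJ

A = πr² = π(2.110×10^-2 m)² = 1.399×10^-3 m².
L = μ₀N²A/ℓ = (4π×10⁻⁷)(1550)²(1.399×10^-3)/(0.179) = 2.359×10^-2 H.
U = ½LI² = ½(2.359×10^-2)(6.49)² = 0.4968 J.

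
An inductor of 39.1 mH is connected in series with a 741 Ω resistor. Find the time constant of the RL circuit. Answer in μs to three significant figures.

τ ≈ 52.8 μs

τ = L/R = (3.910×10^-2 H)/(741 Ω) = 5.277×10^-5 s.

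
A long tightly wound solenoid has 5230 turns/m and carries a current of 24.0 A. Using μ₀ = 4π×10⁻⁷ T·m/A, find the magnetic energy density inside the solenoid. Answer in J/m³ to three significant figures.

B = μ₀nI = (4π×10⁻⁷)(5.230×10^3)(24.0) = 0.1577 T.
u = B²/(2μ₀) = (0.1577)²/(2×4π×10⁻⁷) = 9.899×10^3 J/m³.

u ≈ 9900 J/m³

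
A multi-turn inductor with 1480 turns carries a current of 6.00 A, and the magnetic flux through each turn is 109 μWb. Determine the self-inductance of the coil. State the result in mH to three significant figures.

L ≈ 26.9 mH

Self-inductance is defined by L = NΦ_B/I (flux linkage over current).
L = (1480)(1.090×10^-4 Wb)/(6.00 A) = 2.689×10^-2 H.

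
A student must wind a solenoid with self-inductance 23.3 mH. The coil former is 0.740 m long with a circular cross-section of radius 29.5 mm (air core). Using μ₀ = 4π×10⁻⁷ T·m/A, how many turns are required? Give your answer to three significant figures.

A = πr² = π(2.950×10^-2 m)² = 2.734×10^-3 m².
From L = μ₀N²A/ℓ, N = √(Lℓ / (μ₀A)).
N = √[(2.330×10^-2)(0.74) / ((4π×10⁻⁷)×2.734×10^-3)] = √(5.019×10^6) ≈ 2240.2.

N ≈ 2240 turns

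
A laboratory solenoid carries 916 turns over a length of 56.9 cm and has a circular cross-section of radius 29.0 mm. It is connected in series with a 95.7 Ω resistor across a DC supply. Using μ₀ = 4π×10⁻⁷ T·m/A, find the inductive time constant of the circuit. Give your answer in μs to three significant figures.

A = πr² = π(2.900×10^-2 m)² = 2.642×10^-3 m².
L = μ₀N²A/ℓ = (4π×10⁻⁷)(916)²(2.642×10^-3)/(0.569) = 4.896×10^-3 H.
τ = L/R = (4.896×10^-3)/(95.7) = 5.116×10^-5 s.

τ ≈ 51.2 μs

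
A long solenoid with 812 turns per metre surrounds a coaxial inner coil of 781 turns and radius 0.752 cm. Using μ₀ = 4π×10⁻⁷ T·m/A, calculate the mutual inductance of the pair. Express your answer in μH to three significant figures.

The outer solenoid produces a uniform field B₁ = μ₀n₁I₁ across the inner coil,
so the flux linkage is N₂Φ = N₂B₁A₂ = μ₀n₁N₂A₂·I₁, giving M = μ₀n₁N₂A₂.
A₂ = πr² = π(7.520×10^-3 m)² = 1.777×10^-4 m².
M = (4π×10⁻⁷)(812)(781)(1.777×10^-4) = 1.416×10^-4 H.

M ≈ 142 μH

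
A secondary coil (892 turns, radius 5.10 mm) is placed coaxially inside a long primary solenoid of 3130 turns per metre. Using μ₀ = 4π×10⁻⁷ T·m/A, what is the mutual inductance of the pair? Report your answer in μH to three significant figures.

The outer solenoid produces a uniform field B₁ = μ₀n₁I₁ across the inner coil,
so the flux linkage is N₂Φ = N₂B₁A₂ = μ₀n₁N₂A₂·I₁, giving M = μ₀n₁N₂A₂.
A₂ = πr² = π(5.100×10^-3 m)² = 8.171×10^-5 m².
M = (4π×10⁻⁷)(3130)(892)(8.171×10^-5) = 2.867×10^-4 H.

M ≈ 287 μH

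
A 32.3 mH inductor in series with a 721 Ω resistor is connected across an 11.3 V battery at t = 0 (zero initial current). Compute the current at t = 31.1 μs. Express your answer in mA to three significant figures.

I ≈ 7.84 mA

τ = L/R = 3.230×10^-2/721 = 4.480×10^-5 s; final current I_∞ = ε/R = 11.3/721 = 1.567×10^-2 A.
I(t) = I_∞(1 − e^(−t/τ)) with t/τ = 0.694.
I = (1.567×10^-2)(1 − e^(−0.694)) = 7.8447×10^-3 A.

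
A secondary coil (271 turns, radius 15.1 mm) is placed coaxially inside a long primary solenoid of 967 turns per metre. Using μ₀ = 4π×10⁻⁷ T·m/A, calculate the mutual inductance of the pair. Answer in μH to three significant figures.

The outer solenoid produces a uniform field B₁ = μ₀n₁I₁ across the inner coil,
so the flux linkage is N₂Φ = N₂B₁A₂ = μ₀n₁N₂A₂·I₁, giving M = μ₀n₁N₂A₂.
A₂ = πr² = π(1.510×10^-2 m)² = 7.163×10^-4 m².
M = (4π×10⁻⁷)(967)(271)(7.163×10^-4) = 2.359×10^-4 H.

M ≈ 236 μH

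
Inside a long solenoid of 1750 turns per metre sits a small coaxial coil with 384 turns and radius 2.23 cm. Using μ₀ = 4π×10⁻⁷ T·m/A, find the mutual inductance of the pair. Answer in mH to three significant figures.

M ≈ 1.32 mH

The outer solenoid produces a uniform field B₁ = μ₀n₁I₁ across the inner coil,
so the flux linkage is N₂Φ = N₂B₁A₂ = μ₀n₁N₂A₂·I₁, giving M = μ₀n₁N₂A₂.
A₂ = πr² = π(2.230×10^-2 m)² = 1.562×10^-3 m².
M = (4π×10⁻⁷)(1750)(384)(1.562×10^-3) = 1.319×10^-3 H.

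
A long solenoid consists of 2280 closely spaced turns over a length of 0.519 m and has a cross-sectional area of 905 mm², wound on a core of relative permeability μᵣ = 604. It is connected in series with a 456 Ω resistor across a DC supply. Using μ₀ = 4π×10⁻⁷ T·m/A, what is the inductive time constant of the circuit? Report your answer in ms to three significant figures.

τ ≈ 15.1 ms

A = 905 mm² = 9.050×10^-4 m².
L = μ₀μᵣN²A/ℓ = (4π×10⁻⁷)(604)(2280)²(9.050×10^-4)/(0.519) = 6.88 H.
τ = L/R = (6.88)/(456) = 1.509×10^-2 s.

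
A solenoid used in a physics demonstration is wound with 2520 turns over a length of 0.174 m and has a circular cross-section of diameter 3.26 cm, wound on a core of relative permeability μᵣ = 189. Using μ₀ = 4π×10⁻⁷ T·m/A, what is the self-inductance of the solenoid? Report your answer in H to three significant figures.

A = π(d/2)² = π(1.630×10^-2 m)² = 8.347×10^-4 m².
For a long solenoid, L = μ₀μᵣN²A/ℓ.
L = (4π×10⁻⁷)(189)(2520)²(8.347×10^-4)/(0.174 m) = 7.235 H.

L ≈ 7.24 H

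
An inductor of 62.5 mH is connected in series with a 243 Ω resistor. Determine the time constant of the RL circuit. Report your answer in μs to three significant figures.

τ ≈ 257 μs

τ = L/R = (6.250×10^-2 H)/(243 Ω) = 2.572×10^-4 s.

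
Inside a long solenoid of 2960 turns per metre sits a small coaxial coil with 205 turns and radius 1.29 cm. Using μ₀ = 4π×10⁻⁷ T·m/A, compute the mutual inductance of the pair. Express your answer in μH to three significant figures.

M ≈ 399 μH

The outer solenoid produces a uniform field B₁ = μ₀n₁I₁ across the inner coil,
so the flux linkage is N₂Φ = N₂B₁A₂ = μ₀n₁N₂A₂·I₁, giving M = μ₀n₁N₂A₂.
A₂ = πr² = π(1.290×10^-2 m)² = 5.228×10^-4 m².
M = (4π×10⁻⁷)(2960)(205)(5.228×10^-4) = 3.986×10^-4 H.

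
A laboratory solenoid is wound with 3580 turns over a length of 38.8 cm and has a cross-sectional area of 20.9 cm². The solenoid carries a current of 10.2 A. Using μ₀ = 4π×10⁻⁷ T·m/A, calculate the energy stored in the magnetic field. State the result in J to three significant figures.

U ≈ 4.51 J

A = 20.9 cm² = 2.090×10^-3 m².
L = μ₀N²A/ℓ = (4π×10⁻⁷)(3580)²(2.090×10^-3)/(0.388) = 8.675×10^-2 H.
U = ½LI² = ½(8.675×10^-2)(10.2)² = 4.513 J.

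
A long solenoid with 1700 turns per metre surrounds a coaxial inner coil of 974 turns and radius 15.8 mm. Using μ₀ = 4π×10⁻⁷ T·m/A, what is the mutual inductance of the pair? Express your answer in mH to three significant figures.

The outer solenoid produces a uniform field B₁ = μ₀n₁I₁ across the inner coil,
so the flux linkage is N₂Φ = N₂B₁A₂ = μ₀n₁N₂A₂·I₁, giving M = μ₀n₁N₂A₂.
A₂ = πr² = π(1.580×10^-2 m)² = 7.843×10^-4 m².
M = (4π×10⁻⁷)(1700)(974)(7.843×10^-4) = 1.632×10^-3 H.

M ≈ 1.63 mH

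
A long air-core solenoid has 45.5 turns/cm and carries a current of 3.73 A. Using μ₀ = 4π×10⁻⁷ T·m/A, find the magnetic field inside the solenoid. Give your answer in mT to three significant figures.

Inside a long solenoid, B = μ₀nI.
B = (4π×10⁻⁷)(4.550×10^3 m⁻¹)(3.73 A) = 2.133×10^-2 T.

B ≈ 21.3 mT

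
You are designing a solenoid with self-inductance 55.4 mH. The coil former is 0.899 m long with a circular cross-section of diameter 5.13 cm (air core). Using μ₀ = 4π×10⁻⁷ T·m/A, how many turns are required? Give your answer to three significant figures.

N ≈ 4380 turns

A = π(d/2)² = π(2.565×10^-2 m)² = 2.067×10^-3 m².
From L = μ₀N²A/ℓ, N = √(Lℓ / (μ₀A)).
N = √[(5.540×10^-2)(0.899) / ((4π×10⁻⁷)×2.067×10^-3)] = √(1.917×10^7) ≈ 4378.9.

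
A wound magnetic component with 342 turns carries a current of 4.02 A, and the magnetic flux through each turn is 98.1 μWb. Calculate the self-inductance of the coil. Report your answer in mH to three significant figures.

L ≈ 8.35 mH

Self-inductance is defined by L = NΦ_B/I (flux linkage over current).
L = (342)(9.810×10^-5 Wb)/(4.02 A) = 8.346×10^-3 H.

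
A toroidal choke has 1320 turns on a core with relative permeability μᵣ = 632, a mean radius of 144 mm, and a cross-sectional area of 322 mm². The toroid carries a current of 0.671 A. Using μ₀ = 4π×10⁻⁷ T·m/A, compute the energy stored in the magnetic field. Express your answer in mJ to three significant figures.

L = μ₀μᵣN²A/(2πR) = (4π×10⁻⁷)(632)(1320)²(3.220×10^-4)/(2π×0.144) = 0.49248 H.
U = ½LI² = ½(0.49248)(0.671)² = 0.1109 J.

U ≈ 111 mJ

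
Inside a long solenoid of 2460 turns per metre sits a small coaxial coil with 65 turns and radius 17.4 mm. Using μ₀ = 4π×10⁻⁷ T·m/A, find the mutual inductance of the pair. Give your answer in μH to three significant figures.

M ≈ 191 μH

The outer solenoid produces a uniform field B₁ = μ₀n₁I₁ across the inner coil,
so the flux linkage is N₂Φ = N₂B₁A₂ = μ₀n₁N₂A₂·I₁, giving M = μ₀n₁N₂A₂.
A₂ = πr² = π(1.740×10^-2 m)² = 9.511×10^-4 m².
M = (4π×10⁻⁷)(2460)(65)(9.511×10^-4) = 1.911×10^-4 H.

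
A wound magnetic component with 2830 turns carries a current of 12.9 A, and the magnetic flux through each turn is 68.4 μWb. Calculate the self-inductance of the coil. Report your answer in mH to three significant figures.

L ≈ 15.0 mH

Self-inductance is defined by L = NΦ_B/I (flux linkage over current).
L = (2830)(6.840×10^-5 Wb)/(12.9 A) = 1.501×10^-2 H.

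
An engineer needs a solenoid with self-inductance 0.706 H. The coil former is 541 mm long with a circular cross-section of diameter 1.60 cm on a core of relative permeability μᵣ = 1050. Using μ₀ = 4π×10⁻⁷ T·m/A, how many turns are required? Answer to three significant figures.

A = π(d/2)² = π(8.000×10^-3 m)² = 2.011×10^-4 m².
From L = μ₀μᵣN²A/ℓ, N = √(Lℓ / (μ₀μᵣA)).
N = √[(0.706)(0.541) / ((4π×10⁻⁷)(1050)×2.011×10^-4)] = √(1.440×10^6) ≈ 1199.9.

N ≈ 1200 turns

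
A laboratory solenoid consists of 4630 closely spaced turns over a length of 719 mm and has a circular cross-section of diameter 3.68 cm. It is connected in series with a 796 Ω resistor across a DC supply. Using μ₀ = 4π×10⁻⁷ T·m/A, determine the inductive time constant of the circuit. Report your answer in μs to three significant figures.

τ ≈ 50.1 μs

A = π(d/2)² = π(1.840×10^-2 m)² = 1.064×10^-3 m².
L = μ₀N²A/ℓ = (4π×10⁻⁷)(4630)²(1.064×10^-3)/(0.719) = 3.985×10^-2 H.
τ = L/R = (3.985×10^-2)/(796) = 5.006×10^-5 s.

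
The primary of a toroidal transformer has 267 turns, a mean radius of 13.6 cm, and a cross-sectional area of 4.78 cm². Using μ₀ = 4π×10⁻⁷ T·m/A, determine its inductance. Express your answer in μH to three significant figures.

For a thin toroid, L = μ₀N²A/(2πR).
L = (4π×10⁻⁷)(267)²(4.780×10^-4) / (2π×0.136 m) = 5.011×10^-5 H.

L ≈ 50.1 μH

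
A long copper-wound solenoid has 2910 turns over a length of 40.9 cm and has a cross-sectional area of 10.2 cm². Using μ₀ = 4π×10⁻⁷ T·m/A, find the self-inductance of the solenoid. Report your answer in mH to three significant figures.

A = 10.2 cm² = 1.020×10^-3 m².
For a long solenoid, L = μ₀N²A/ℓ.
L = (4π×10⁻⁷)(2910)²(1.020×10^-3)/(0.409 m) = 2.654×10^-2 H.

L ≈ 26.5 mH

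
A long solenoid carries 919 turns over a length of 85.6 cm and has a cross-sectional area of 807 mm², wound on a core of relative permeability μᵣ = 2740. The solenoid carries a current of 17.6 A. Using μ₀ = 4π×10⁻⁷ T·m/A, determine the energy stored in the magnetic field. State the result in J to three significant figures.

A = 807 mm² = 8.070×10^-4 m².
L = μ₀μᵣN²A/ℓ = (4π×10⁻⁷)(2740)(919)²(8.070×10^-4)/(0.856) = 2.742 H.
U = ½LI² = ½(2.742)(17.6)² = 424.6 J.

U ≈ 425 J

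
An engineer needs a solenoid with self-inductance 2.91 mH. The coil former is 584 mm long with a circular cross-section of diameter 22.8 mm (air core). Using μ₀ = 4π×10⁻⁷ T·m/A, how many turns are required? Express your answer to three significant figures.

A = π(d/2)² = π(1.140×10^-2 m)² = 4.083×10^-4 m².
From L = μ₀N²A/ℓ, N = √(Lℓ / (μ₀A)).
N = √[(2.910×10^-3)(0.584) / ((4π×10⁻⁷)×4.083×10^-4)] = √(3.312×10^6) ≈ 1820.0.

N ≈ 1820 turns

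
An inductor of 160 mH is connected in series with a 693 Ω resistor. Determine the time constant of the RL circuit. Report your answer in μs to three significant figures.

τ = L/R = (0.16 H)/(693 Ω) = 2.309×10^-4 s.

τ ≈ 231 μs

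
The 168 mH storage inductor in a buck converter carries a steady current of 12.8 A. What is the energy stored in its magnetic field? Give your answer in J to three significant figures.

Stored magnetic energy: U = ½LI².
U = ½(0.168 H)(12.8 A)² = 13.76 J.

U ≈ 13.8 J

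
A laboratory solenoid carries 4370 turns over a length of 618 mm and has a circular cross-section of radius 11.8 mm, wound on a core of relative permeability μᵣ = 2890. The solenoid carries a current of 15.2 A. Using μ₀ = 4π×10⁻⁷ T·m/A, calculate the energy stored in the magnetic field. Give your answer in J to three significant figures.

U ≈ 5670 J

A = πr² = π(1.180×10^-2 m)² = 4.374×10^-4 m².
L = μ₀μᵣN²A/ℓ = (4π×10⁻⁷)(2890)(4370)²(4.374×10^-4)/(0.618) = 49.09 H.
U = ½LI² = ½(49.09)(15.2)² = 5.671×10^3 J.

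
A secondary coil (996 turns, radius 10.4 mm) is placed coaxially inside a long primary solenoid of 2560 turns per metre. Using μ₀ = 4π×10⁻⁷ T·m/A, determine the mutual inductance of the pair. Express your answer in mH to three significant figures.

The outer solenoid produces a uniform field B₁ = μ₀n₁I₁ across the inner coil,
so the flux linkage is N₂Φ = N₂B₁A₂ = μ₀n₁N₂A₂·I₁, giving M = μ₀n₁N₂A₂.
A₂ = πr² = π(1.040×10^-2 m)² = 3.398×10^-4 m².
M = (4π×10⁻⁷)(2560)(996)(3.398×10^-4) = 1.089×10^-3 H.

M ≈ 1.09 mH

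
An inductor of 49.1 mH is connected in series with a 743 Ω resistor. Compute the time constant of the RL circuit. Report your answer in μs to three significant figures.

τ = L/R = (4.910×10^-2 H)/(743 Ω) = 6.608×10^-5 s.

τ ≈ 66.1 μs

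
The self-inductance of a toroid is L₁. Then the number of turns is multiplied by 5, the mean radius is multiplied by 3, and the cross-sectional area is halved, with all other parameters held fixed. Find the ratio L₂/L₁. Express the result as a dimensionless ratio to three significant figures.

For a toroid, L ∝ μᵣN²A/R.
L₂/L₁ = (5)^2 × (3)^-1 × (0.5) = 4.17.

L₂/L₁ = 4.17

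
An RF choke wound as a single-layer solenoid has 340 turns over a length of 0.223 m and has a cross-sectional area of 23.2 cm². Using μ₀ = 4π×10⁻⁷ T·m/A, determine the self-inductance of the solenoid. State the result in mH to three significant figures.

L ≈ 1.51 mH

A = 23.2 cm² = 2.320×10^-3 m².
For a long solenoid, L = μ₀N²A/ℓ.
L = (4π×10⁻⁷)(340)²(2.320×10^-3)/(0.223 m) = 1.511×10^-3 H.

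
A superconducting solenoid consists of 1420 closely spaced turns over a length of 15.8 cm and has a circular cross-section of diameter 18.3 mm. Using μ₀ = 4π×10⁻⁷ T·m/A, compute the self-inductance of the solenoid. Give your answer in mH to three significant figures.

A = π(d/2)² = π(9.150×10^-3 m)² = 2.630×10^-4 m².
For a long solenoid, L = μ₀N²A/ℓ.
L = (4π×10⁻⁷)(1420)²(2.630×10^-4)/(0.158 m) = 4.218×10^-3 H.

L ≈ 4.22 mH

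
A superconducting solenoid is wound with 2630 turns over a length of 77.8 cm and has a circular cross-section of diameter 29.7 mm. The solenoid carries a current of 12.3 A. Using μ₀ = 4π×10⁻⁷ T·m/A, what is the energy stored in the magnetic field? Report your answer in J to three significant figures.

U ≈ 0.585 J

A = π(d/2)² = π(1.485×10^-2 m)² = 6.928×10^-4 m².
L = μ₀N²A/ℓ = (4π×10⁻⁷)(2630)²(6.928×10^-4)/(0.778) = 7.740×10^-3 H.
U = ½LI² = ½(7.740×10^-3)(12.3)² = 0.585497 J.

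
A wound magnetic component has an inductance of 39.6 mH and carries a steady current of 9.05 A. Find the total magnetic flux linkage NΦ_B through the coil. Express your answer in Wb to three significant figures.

From L = NΦ_B/I, the flux linkage is NΦ_B = LI.
NΦ_B = (3.960×10^-2 H)(9.05 A) = 0.3584 Wb.

NΦ_B ≈ 0.358 Wb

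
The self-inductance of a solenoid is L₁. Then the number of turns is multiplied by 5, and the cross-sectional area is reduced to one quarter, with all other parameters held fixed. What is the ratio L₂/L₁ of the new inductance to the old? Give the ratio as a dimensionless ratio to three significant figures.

For a solenoid, L ∝ μᵣN²A/ℓ.
L₂/L₁ = (5)^2 × (0.25) = 6.25.

L₂/L₁ = 6.25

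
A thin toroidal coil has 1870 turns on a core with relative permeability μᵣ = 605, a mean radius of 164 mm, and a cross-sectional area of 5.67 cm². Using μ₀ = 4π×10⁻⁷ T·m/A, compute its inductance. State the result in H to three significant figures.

L ≈ 1.46 H

For a thin toroid, L = μ₀μᵣN²A/(2πR).
L = (4π×10⁻⁷)(605)(1870)²(5.670×10^-4) / (2π×0.164 m) = 1.463 H.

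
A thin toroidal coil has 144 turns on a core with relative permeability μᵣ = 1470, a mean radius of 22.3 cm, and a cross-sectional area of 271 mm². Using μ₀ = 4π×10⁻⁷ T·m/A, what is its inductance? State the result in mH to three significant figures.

For a thin toroid, L = μ₀μᵣN²A/(2πR).
L = (4π×10⁻⁷)(1470)(144)²(2.710×10^-4) / (2π×0.223 m) = 7.409×10^-3 H.

L ≈ 7.41 mH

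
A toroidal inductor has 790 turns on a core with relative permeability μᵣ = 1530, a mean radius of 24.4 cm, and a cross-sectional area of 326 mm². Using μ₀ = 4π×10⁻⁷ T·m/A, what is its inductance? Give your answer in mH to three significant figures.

For a thin toroid, L = μ₀μᵣN²A/(2πR).
L = (4π×10⁻⁷)(1530)(790)²(3.260×10^-4) / (2π×0.244 m) = 0.2552 H.

L ≈ 255 mH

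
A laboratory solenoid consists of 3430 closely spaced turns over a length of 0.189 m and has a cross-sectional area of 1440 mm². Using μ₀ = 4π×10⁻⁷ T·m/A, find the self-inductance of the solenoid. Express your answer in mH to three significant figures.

A = 1440 mm² = 1.440×10^-3 m².
For a long solenoid, L = μ₀N²A/ℓ.
L = (4π×10⁻⁷)(3430)²(1.440×10^-3)/(0.189 m) = 0.1126 H.

L ≈ 113 mH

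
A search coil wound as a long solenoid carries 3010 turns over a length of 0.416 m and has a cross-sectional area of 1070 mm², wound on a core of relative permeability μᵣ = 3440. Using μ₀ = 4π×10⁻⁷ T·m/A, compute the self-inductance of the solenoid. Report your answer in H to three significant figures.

A = 1070 mm² = 1.070×10^-3 m².
For a long solenoid, L = μ₀μᵣN²A/ℓ.
L = (4π×10⁻⁷)(3440)(3010)²(1.070×10^-3)/(0.416 m) = 100.7 H.

L ≈ 101 H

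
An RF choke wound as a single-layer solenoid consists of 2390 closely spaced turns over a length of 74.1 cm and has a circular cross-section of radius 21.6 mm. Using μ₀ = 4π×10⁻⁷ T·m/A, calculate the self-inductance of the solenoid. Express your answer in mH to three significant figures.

L ≈ 14.2 mH

A = πr² = π(2.160×10^-2 m)² = 1.466×10^-3 m².
For a long solenoid, L = μ₀N²A/ℓ.
L = (4π×10⁻⁷)(2390)²(1.466×10^-3)/(0.741 m) = 1.420×10^-2 H.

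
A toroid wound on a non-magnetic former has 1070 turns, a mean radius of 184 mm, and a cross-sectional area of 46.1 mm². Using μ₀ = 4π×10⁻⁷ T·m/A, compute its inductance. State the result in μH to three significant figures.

L ≈ 57.4 μH

For a thin toroid, L = μ₀N²A/(2πR).
L = (4π×10⁻⁷)(1070)²(4.610×10^-5) / (2π×0.184 m) = 5.737×10^-5 H.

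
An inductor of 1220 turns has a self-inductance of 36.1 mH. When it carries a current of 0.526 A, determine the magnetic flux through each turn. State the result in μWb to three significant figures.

From L = NΦ_B/I, the flux per turn is Φ_B = LI/N.
Φ_B = (3.610×10^-2 H)(0.526 A)/1220 = 1.556×10^-5 Wb.

Φ_B ≈ 15.6 μWb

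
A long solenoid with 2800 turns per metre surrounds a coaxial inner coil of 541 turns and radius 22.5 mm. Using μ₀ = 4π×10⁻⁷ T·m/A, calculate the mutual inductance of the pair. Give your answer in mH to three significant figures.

The outer solenoid produces a uniform field B₁ = μ₀n₁I₁ across the inner coil,
so the flux linkage is N₂Φ = N₂B₁A₂ = μ₀n₁N₂A₂·I₁, giving M = μ₀n₁N₂A₂.
A₂ = πr² = π(2.250×10^-2 m)² = 1.590×10^-3 m².
M = (4π×10⁻⁷)(2800)(541)(1.590×10^-3) = 3.027×10^-3 H.

M ≈ 3.03 mH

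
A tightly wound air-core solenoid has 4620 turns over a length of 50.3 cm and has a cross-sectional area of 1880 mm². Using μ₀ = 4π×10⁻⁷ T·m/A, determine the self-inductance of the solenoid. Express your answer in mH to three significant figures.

L ≈ 100 mH

A = 1880 mm² = 1.880×10^-3 m².
For a long solenoid, L = μ₀N²A/ℓ.
L = (4π×10⁻⁷)(4620)²(1.880×10^-3)/(0.503 m) = 0.1002 H.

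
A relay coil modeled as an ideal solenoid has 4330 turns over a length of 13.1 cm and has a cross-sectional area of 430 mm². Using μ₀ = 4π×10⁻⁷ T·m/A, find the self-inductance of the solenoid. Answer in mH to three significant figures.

L ≈ 77.3 mH

A = 430 mm² = 4.300×10^-4 m².
For a long solenoid, L = μ₀N²A/ℓ.
L = (4π×10⁻⁷)(4330)²(4.300×10^-4)/(0.131 m) = 7.734×10^-2 H.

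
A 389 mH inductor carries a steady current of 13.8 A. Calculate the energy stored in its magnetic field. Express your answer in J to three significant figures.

Stored magnetic energy: U = ½LI².
U = ½(0.389 H)(13.8 A)² = 37.04 J.

U ≈ 37.0 J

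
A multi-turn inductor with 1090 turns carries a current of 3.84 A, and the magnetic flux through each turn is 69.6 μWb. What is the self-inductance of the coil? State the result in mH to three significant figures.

Self-inductance is defined by L = NΦ_B/I (flux linkage over current).
L = (1090)(6.960×10^-5 Wb)/(3.84 A) = 1.976×10^-2 H.

L ≈ 19.8 mH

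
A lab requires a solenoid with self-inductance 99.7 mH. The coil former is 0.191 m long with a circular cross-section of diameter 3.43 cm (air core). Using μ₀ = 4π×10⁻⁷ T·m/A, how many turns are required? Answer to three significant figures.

A = π(d/2)² = π(1.715×10^-2 m)² = 9.240×10^-4 m².
From L = μ₀N²A/ℓ, N = √(Lℓ / (μ₀A)).
N = √[(9.970×10^-2)(0.191) / ((4π×10⁻⁷)×9.240×10^-4)] = √(1.640×10^7) ≈ 4049.7.

N ≈ 4050 turns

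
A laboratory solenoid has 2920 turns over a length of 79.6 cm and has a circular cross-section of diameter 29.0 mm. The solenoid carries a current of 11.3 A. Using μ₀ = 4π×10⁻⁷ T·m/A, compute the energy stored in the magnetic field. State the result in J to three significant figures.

A = π(d/2)² = π(1.450×10^-2 m)² = 6.605×10^-4 m².
L = μ₀N²A/ℓ = (4π×10⁻⁷)(2920)²(6.605×10^-4)/(0.796) = 8.891×10^-3 H.
U = ½LI² = ½(8.891×10^-3)(11.3)² = 0.5676 J.

U ≈ 0.568 J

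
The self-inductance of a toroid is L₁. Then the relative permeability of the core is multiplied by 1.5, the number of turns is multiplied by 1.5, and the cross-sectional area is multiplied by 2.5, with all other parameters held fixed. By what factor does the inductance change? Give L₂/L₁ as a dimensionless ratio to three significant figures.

For a toroid, L ∝ μᵣN²A/R.
L₂/L₁ = (1.5) × (1.5)^2 × (2.5) = 8.44.

L₂/L₁ = 8.44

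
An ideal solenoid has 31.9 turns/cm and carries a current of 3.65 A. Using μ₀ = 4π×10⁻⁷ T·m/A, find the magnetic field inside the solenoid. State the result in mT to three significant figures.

Inside a long solenoid, B = μ₀nI.
B = (4π×10⁻⁷)(3.190×10^3 m⁻¹)(3.65 A) = 1.463×10^-2 T.

B ≈ 14.6 mT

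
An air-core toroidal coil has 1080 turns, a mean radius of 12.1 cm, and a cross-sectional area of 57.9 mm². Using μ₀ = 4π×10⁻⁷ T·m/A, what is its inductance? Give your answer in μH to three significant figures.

For a thin toroid, L = μ₀N²A/(2πR).
L = (4π×10⁻⁷)(1080)²(5.790×10^-5) / (2π×0.121 m) = 1.116×10^-4 H.

L ≈ 112 μH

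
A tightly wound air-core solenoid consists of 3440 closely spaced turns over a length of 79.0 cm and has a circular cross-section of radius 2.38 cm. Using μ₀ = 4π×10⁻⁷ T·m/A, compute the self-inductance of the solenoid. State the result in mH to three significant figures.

A = πr² = π(2.380×10^-2 m)² = 1.780×10^-3 m².
For a long solenoid, L = μ₀N²A/ℓ.
L = (4π×10⁻⁷)(3440)²(1.780×10^-3)/(0.79 m) = 3.350×10^-2 H.

L ≈ 33.5 mH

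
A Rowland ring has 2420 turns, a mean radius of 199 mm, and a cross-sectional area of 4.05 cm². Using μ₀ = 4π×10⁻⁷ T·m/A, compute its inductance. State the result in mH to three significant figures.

For a thin toroid, L = μ₀N²A/(2πR).
L = (4π×10⁻⁷)(2420)²(4.050×10^-4) / (2π×0.199 m) = 2.384×10^-3 H.

L ≈ 2.38 mH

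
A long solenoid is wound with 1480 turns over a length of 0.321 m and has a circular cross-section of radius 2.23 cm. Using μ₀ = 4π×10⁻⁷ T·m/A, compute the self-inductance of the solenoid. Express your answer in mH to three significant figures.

A = πr² = π(2.230×10^-2 m)² = 1.562×10^-3 m².
For a long solenoid, L = μ₀N²A/ℓ.
L = (4π×10⁻⁷)(1480)²(1.562×10^-3)/(0.321 m) = 1.340×10^-2 H.

L ≈ 13.4 mH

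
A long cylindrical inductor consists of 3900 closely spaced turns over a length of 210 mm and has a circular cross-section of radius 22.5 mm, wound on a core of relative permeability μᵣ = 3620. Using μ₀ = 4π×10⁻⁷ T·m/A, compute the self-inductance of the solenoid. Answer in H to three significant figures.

A = πr² = π(2.250×10^-2 m)² = 1.590×10^-3 m².
For a long solenoid, L = μ₀μᵣN²A/ℓ.
L = (4π×10⁻⁷)(3620)(3900)²(1.590×10^-3)/(0.21 m) = 524 H.

L ≈ 524 H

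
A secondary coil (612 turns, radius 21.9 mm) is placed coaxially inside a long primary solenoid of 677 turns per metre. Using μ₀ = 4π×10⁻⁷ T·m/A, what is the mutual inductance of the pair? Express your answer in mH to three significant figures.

The outer solenoid produces a uniform field B₁ = μ₀n₁I₁ across the inner coil,
so the flux linkage is N₂Φ = N₂B₁A₂ = μ₀n₁N₂A₂·I₁, giving M = μ₀n₁N₂A₂.
A₂ = πr² = π(2.190×10^-2 m)² = 1.507×10^-3 m².
M = (4π×10⁻⁷)(677)(612)(1.507×10^-3) = 7.8449×10^-4 H.

M ≈ 0.784 mH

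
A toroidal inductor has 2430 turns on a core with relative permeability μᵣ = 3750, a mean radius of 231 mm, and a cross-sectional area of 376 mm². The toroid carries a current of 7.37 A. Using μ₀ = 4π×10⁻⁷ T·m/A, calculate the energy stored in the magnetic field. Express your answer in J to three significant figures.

U ≈ 196 J

L = μ₀μᵣN²A/(2πR) = (4π×10⁻⁷)(3750)(2430)²(3.760×10^-4)/(2π×0.231) = 7.209 H.
U = ½LI² = ½(7.209)(7.37)² = 195.8 J.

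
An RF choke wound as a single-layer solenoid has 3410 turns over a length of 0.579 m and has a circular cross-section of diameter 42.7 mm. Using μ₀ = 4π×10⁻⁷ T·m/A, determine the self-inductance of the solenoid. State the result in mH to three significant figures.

L ≈ 36.1 mH

A = π(d/2)² = π(2.135×10^-2 m)² = 1.432×10^-3 m².
For a long solenoid, L = μ₀N²A/ℓ.
L = (4π×10⁻⁷)(3410)²(1.432×10^-3)/(0.579 m) = 3.614×10^-2 H.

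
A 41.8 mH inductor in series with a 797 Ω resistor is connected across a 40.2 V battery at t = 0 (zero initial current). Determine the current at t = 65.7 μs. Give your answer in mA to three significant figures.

τ = L/R = 4.180×10^-2/797 = 5.2447×10^-5 s; final current I_∞ = ε/R = 40.2/797 = 5.044×10^-2 A.
I(t) = I_∞(1 − e^(−t/τ)) with t/τ = 1.253.
I = (5.044×10^-2)(1 − e^(−1.253)) = 3.603×10^-2 A.

I ≈ 36.0 mA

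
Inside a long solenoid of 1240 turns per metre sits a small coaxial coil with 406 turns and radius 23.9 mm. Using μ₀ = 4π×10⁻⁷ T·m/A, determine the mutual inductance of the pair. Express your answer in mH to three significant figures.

M ≈ 1.14 mH

The outer solenoid produces a uniform field B₁ = μ₀n₁I₁ across the inner coil,
so the flux linkage is N₂Φ = N₂B₁A₂ = μ₀n₁N₂A₂·I₁, giving M = μ₀n₁N₂A₂.
A₂ = πr² = π(2.390×10^-2 m)² = 1.7945×10^-3 m².
M = (4π×10⁻⁷)(1240)(406)(1.7945×10^-3) = 1.135×10^-3 H.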